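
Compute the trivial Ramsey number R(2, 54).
R(2, 54) = 54

R(2, k) = k for all k ≥ 2: in a 2-colouring of K_k, either some edge is red (a red K_2) or all edges are blue (a blue K_k). And K_{53} coloured all-blue has no blue K_54, so R(2, 54) > 53. Hence R(2, 54) = 54.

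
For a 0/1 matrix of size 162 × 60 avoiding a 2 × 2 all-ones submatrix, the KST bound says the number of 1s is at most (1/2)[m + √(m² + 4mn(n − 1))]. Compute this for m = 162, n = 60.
z(162, 60; 2, 2) ≤ (1/2)[162 + √(162² + 4·162·60·59)] = (1/2)[162 + √2320164] = 842.6042

Kővári–Sós–Turán: let r_1, ..., r_162 be the row sums and z = Σ r_i the total number of 1s. Each pair of columns can share at most one row with both entries 1 (else a 2×2 all-ones block appears), so Σ_i C(r_i, 2) ≤ C(60, 2) = 1770. By convexity Σ_i C(r_i, 2) ≥ 162·C(z/162, 2) = z(z − 162)/(2·162), giving z² − 162z − 162·60·59 ≤ 0 and hence z ≤ (1/2)[162 + √(26244 + 4·573480)] = (1/2)[162 + √2320164] ≈ (1/2)(162 + 1523.2085) = 842.6042.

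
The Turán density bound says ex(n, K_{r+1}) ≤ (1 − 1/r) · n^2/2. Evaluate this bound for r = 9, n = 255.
Turán density bound = (8/9) · 255^2/2 = 28900

Turán's theorem: ex(n, K_{r+1}) is achieved by the complete r-partite Turán graph T(n, r) with parts as balanced as possible, and is at most (1 − 1/r) · n^2/2. For r = 9, n = 255: the density bound is (8/9) · 65025/2 = 28900. The integer-valued extremum is e(T(255, 9)) = 28899, which is strictly less than the density bound 28900 since 9 ∤ 255 (the parts of T(255, 9) cannot all be equal).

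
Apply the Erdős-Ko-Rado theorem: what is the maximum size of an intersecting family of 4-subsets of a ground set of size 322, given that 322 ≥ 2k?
max |F| = C(321, 3) = 5461280

The Erdős-Ko-Rado theorem states: for n ≥ 2k, an intersecting family of k-subsets of an n-element set has size at most C(n − 1, k − 1), with equality for 'star' families {A ⊆ [n] : |A| = k, i ∈ A} (fix an element i). For n = 322, k = 4: C(321, 3) = 5461280.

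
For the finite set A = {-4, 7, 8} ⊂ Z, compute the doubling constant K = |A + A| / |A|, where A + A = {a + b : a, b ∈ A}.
K = |A + A| / |A| = 6/3 = 2

Enumerate A + A = {a + b : a, b ∈ A}. With |A| = 3, there are |A|^2 = 9 ordered sum pairs; collecting distinct values, A + A = {-8, 3, 4, 14, 15, 16}, so |A + A| = 6. Thus K = 6/3 = 2. For comparison, the minimum possible |A + A| over all 3-element sets is 2·3 − 1 = 5 (so min K = 5/3), attained only by arithmetic progressions.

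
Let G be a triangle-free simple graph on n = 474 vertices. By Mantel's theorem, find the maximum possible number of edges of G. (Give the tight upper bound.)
ex(474, K_3) = ⌊474^2/4⌋ = 56169

Mantel (1907): a triangle-free graph on n vertices has at most ⌊n^2/4⌋ edges, with equality for the complete bipartite graph K_{⌊n/2⌋, ⌈n/2⌉}. For n = 474: ⌊474^2/4⌋ = ⌊224676/4⌋ = 56169. The extremal graph is K_{237, 237}, which has 237·237 = 56169 edges.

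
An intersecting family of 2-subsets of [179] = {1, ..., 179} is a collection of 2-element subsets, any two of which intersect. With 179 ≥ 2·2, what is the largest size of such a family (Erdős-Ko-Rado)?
max |F| = C(178, 1) = 178

The Erdős-Ko-Rado theorem states: for n ≥ 2k, an intersecting family of k-subsets of an n-element set has size at most C(n − 1, k − 1), with equality for 'star' families {A ⊆ [n] : |A| = k, i ∈ A} (fix an element i). For n = 179, k = 2: C(178, 1) = 178.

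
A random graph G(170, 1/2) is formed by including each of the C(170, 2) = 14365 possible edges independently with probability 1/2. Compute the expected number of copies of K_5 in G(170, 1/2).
E[# K_5] = C(170, 5) · (1/2)^C(5, 2) = 1115034284 / 2^10 = 278758571/256 ≈ 1088900.667969

For each 5-subset S of vertices (there are C(170, 5) = 1115034284 such S), let X_S = 1 if S induces a K_5 (all C(5, 2) = 10 edges present). Then P(X_S = 1) = (1/2)^10 = 1/1024. By linearity of expectation, E[# K_5] = C(170, 5) · (1/2)^10 = 1115034284 / 1024 = 278758571/256 ≈ 1088900.667969.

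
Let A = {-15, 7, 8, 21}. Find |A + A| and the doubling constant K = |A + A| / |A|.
K = |A + A| / |A| = 10/4 = 5/2

Enumerate A + A = {a + b : a, b ∈ A}. With |A| = 4, there are |A|^2 = 16 ordered sum pairs; collecting distinct values, A + A = {-30, -8, -7, 6, 14, 15, 16, 28, 29, 42}, so |A + A| = 10. Thus K = 10/4 = 5/2. For comparison, the minimum possible |A + A| over all 4-element sets is 2·4 − 1 = 7 (so min K = 7/4), attained only by arithmetic progressions.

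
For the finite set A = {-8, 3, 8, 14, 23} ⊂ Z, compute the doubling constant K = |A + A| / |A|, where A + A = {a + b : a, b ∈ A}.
K = |A + A| / |A| = 14/5

Enumerate A + A = {a + b : a, b ∈ A}. With |A| = 5, there are |A|^2 = 25 ordered sum pairs; collecting distinct values, A + A = {-16, -5, 0, 6, 11, 15, 16, 17, 22, 26, 28, 31, 37, 46}, so |A + A| = 14. Thus K = 14/5. For comparison, the minimum possible |A + A| over all 5-element sets is 2·5 − 1 = 9 (so min K = 9/5), attained only by arithmetic progressions.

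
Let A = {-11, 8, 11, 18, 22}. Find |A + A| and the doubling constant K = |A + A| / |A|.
K = |A + A| / |A| = 15/5 = 3

Enumerate A + A = {a + b : a, b ∈ A}. With |A| = 5, there are |A|^2 = 25 ordered sum pairs; collecting distinct values, A + A = {-22, -3, 0, 7, 11, 16, 19, 22, 26, 29, 30, 33, 36, 40, 44}, so |A + A| = 15. Thus K = 15/5 = 3. For comparison, the minimum possible |A + A| over all 5-element sets is 2·5 − 1 = 9 (so min K = 9/5), attained only by arithmetic progressions.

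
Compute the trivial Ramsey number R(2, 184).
R(2, 184) = 184

R(2, k) = k for all k ≥ 2: in a 2-colouring of K_k, either some edge is red (a red K_2) or all edges are blue (a blue K_k). And K_{183} coloured all-blue has no blue K_184, so R(2, 184) > 183. Hence R(2, 184) = 184.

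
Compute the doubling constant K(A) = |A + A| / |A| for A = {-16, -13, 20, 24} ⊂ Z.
K = |A + A| / |A| = 10/4 = 5/2

Enumerate A + A = {a + b : a, b ∈ A}. With |A| = 4, there are |A|^2 = 16 ordered sum pairs; collecting distinct values, A + A = {-32, -29, -26, 4, 7, 8, 11, 40, 44, 48}, so |A + A| = 10. Thus K = 10/4 = 5/2. For comparison, the minimum possible |A + A| over all 4-element sets is 2·4 − 1 = 7 (so min K = 7/4), attained only by arithmetic progressions.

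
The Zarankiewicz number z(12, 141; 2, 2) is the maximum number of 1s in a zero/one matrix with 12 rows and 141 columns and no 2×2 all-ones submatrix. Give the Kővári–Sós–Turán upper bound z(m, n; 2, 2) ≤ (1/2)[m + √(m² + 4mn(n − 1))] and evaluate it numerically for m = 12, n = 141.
z(12, 141; 2, 2) ≤ (1/2)[12 + √(12² + 4·12·141·140)] = (1/2)[12 + √947664] = 492.7402

Kővári–Sós–Turán: let r_1, ..., r_12 be the row sums and z = Σ r_i the total number of 1s. Each pair of columns can share at most one row with both entries 1 (else a 2×2 all-ones block appears), so Σ_i C(r_i, 2) ≤ C(141, 2) = 9870. By convexity Σ_i C(r_i, 2) ≥ 12·C(z/12, 2) = z(z − 12)/(2·12), giving z² − 12z − 12·141·140 ≤ 0 and hence z ≤ (1/2)[12 + √(144 + 4·236880)] = (1/2)[12 + √947664] ≈ (1/2)(12 + 973.4804) = 492.7402.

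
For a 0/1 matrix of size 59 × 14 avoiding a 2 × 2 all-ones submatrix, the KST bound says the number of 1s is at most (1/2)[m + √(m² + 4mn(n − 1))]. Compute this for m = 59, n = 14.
z(59, 14; 2, 2) ≤ (1/2)[59 + √(59² + 4·59·14·13)] = (1/2)[59 + √46433] = 137.2416

Kővári–Sós–Turán: let r_1, ..., r_59 be the row sums and z = Σ r_i the total number of 1s. Each pair of columns can share at most one row with both entries 1 (else a 2×2 all-ones block appears), so Σ_i C(r_i, 2) ≤ C(14, 2) = 91. By convexity Σ_i C(r_i, 2) ≥ 59·C(z/59, 2) = z(z − 59)/(2·59), giving z² − 59z − 59·14·13 ≤ 0 and hence z ≤ (1/2)[59 + √(3481 + 4·10738)] = (1/2)[59 + √46433] ≈ (1/2)(59 + 215.4832) = 137.2416.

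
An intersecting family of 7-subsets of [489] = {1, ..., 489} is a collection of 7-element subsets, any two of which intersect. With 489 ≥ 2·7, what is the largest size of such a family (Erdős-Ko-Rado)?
max |F| = C(488, 6) = 18188077121676

Erdős-Ko-Rado (1961): when n ≥ 2k, max |F| = C(n−1, k−1). The bound is attained by the star {A : i ∈ A} for any fixed i ∈ [n]. Here C(489−1, 7−1) = C(488, 6) = 18188077121676.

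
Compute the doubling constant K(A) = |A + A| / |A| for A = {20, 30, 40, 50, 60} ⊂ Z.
K = |A + A| / |A| = 9/5

Enumerate A + A = {a + b : a, b ∈ A}. With |A| = 5, there are |A|^2 = 25 ordered sum pairs; collecting distinct values, A + A = {40, 50, 60, 70, 80, 90, 100, 110, 120}, so |A + A| = 9. Thus K = 9/5. Here |A + A| = 2|A| − 1 = 9, the minimum possible — so K = 9/5 is minimal, which holds iff A is an arithmetic progression.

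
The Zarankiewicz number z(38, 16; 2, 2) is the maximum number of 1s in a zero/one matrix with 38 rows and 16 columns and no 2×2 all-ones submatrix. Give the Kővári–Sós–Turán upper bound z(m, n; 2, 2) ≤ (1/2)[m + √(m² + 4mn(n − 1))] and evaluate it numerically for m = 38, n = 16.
z(38, 16; 2, 2) ≤ (1/2)[38 + √(38² + 4·38·16·15)] = (1/2)[38 + √37924] = 116.3704

Kővári–Sós–Turán: let r_1, ..., r_38 be the row sums and z = Σ r_i the total number of 1s. Each pair of columns can share at most one row with both entries 1 (else a 2×2 all-ones block appears), so Σ_i C(r_i, 2) ≤ C(16, 2) = 120. By convexity Σ_i C(r_i, 2) ≥ 38·C(z/38, 2) = z(z − 38)/(2·38), giving z² − 38z − 38·16·15 ≤ 0 and hence z ≤ (1/2)[38 + √(1444 + 4·9120)] = (1/2)[38 + √37924] ≈ (1/2)(38 + 194.7409) = 116.3704.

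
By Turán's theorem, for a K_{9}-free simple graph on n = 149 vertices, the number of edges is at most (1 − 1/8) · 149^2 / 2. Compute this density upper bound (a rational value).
Turán density bound = (7/8) · 149^2/2 = 155407/16 ≈ 9712.9375

Turán's theorem: ex(n, K_{r+1}) is achieved by the complete r-partite Turán graph T(n, r) with parts as balanced as possible, and is at most (1 − 1/r) · n^2/2. For r = 8, n = 149: the density bound is (7/8) · 22201/2 = 155407/16 ≈ 9712.9375. The integer-valued extremum is e(T(149, 8)) = 9712, which is strictly less than the density bound 155407/16 since 8 ∤ 149 (the parts of T(149, 8) cannot all be equal).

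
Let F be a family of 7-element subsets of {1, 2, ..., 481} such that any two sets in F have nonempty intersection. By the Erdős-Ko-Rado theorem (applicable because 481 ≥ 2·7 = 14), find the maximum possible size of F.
max |F| = C(480, 6) = 16462322007600

Erdős-Ko-Rado (1961): when n ≥ 2k, max |F| = C(n−1, k−1). The bound is attained by the star {A : i ∈ A} for any fixed i ∈ [n]. Here C(481−1, 7−1) = C(480, 6) = 16462322007600.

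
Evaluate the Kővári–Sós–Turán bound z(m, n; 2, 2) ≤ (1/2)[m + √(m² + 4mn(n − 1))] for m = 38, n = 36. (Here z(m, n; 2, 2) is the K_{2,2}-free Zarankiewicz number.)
z(38, 36; 2, 2) ≤ (1/2)[38 + √(38² + 4·38·36·35)] = (1/2)[38 + √192964] = 238.6383

Kővári–Sós–Turán: let r_1, ..., r_38 be the row sums and z = Σ r_i the total number of 1s. Each pair of columns can share at most one row with both entries 1 (else a 2×2 all-ones block appears), so Σ_i C(r_i, 2) ≤ C(36, 2) = 630. By convexity Σ_i C(r_i, 2) ≥ 38·C(z/38, 2) = z(z − 38)/(2·38), giving z² − 38z − 38·36·35 ≤ 0 and hence z ≤ (1/2)[38 + √(1444 + 4·47880)] = (1/2)[38 + √192964] ≈ (1/2)(38 + 439.2767) = 238.6383.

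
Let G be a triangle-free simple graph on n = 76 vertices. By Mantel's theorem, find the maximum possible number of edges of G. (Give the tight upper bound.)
ex(76, K_3) = ⌊76^2/4⌋ = 1444

Mantel (1907): a triangle-free graph on n vertices has at most ⌊n^2/4⌋ edges, with equality for the complete bipartite graph K_{⌊n/2⌋, ⌈n/2⌉}. For n = 76: ⌊76^2/4⌋ = ⌊5776/4⌋ = 1444. The extremal graph is K_{38, 38}, which has 38·38 = 1444 edges.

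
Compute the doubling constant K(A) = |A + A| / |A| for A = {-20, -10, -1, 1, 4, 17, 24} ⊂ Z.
K = |A + A| / |A| = 28/7 = 4

Enumerate A + A = {a + b : a, b ∈ A}. With |A| = 7, there are |A|^2 = 49 ordered sum pairs; collecting distinct values, A + A = {-40, -30, -21, -20, -19, -16, -11, -9, -6, -3, -2, 0, 2, 3, 4, 5, 7, 8, 14, 16, 18, 21, 23, 25, 28, 34, 41, 48}, so |A + A| = 28. Thus K = 28/7 = 4. For comparison, the minimum possible |A + A| over all 7-element sets is 2·7 − 1 = 13 (so min K = 13/7), attained only by arithmetic progressions.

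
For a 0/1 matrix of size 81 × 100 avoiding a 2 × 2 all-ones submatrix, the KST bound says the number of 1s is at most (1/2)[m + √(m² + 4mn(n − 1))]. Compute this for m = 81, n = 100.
z(81, 100; 2, 2) ≤ (1/2)[81 + √(81² + 4·81·100·99)] = (1/2)[81 + √3214161] = 936.9041

Kővári–Sós–Turán: let r_1, ..., r_81 be the row sums and z = Σ r_i the total number of 1s. Each pair of columns can share at most one row with both entries 1 (else a 2×2 all-ones block appears), so Σ_i C(r_i, 2) ≤ C(100, 2) = 4950. By convexity Σ_i C(r_i, 2) ≥ 81·C(z/81, 2) = z(z − 81)/(2·81), giving z² − 81z − 81·100·99 ≤ 0 and hence z ≤ (1/2)[81 + √(6561 + 4·801900)] = (1/2)[81 + √3214161] ≈ (1/2)(81 + 1792.8081) = 936.9041.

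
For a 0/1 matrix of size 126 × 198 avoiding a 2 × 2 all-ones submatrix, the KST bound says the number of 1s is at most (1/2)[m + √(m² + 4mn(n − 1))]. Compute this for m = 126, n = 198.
z(126, 198; 2, 2) ≤ (1/2)[126 + √(126² + 4·126·198·197)] = (1/2)[126 + √19674900] = 2280.8199

Kővári–Sós–Turán: let r_1, ..., r_126 be the row sums and z = Σ r_i the total number of 1s. Each pair of columns can share at most one row with both entries 1 (else a 2×2 all-ones block appears), so Σ_i C(r_i, 2) ≤ C(198, 2) = 19503. By convexity Σ_i C(r_i, 2) ≥ 126·C(z/126, 2) = z(z − 126)/(2·126), giving z² − 126z − 126·198·197 ≤ 0 and hence z ≤ (1/2)[126 + √(15876 + 4·4914756)] = (1/2)[126 + √19674900] ≈ (1/2)(126 + 4435.6398) = 2280.8199.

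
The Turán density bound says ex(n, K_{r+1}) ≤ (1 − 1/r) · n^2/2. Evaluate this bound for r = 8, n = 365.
Turán density bound = (7/8) · 365^2/2 = 932575/16 ≈ 58285.9375

Turán's theorem: ex(n, K_{r+1}) is achieved by the complete r-partite Turán graph T(n, r) with parts as balanced as possible, and is at most (1 − 1/r) · n^2/2. For r = 8, n = 365: the density bound is (7/8) · 133225/2 = 932575/16 ≈ 58285.9375. The integer-valued extremum is e(T(365, 8)) = 58285, which is strictly less than the density bound 932575/16 since 8 ∤ 365 (the parts of T(365, 8) cannot all be equal).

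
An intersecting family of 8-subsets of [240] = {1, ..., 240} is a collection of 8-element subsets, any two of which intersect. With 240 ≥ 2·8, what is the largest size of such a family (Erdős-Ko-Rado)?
max |F| = C(239, 7) = 8088059011227

Erdős-Ko-Rado (1961): when n ≥ 2k, max |F| = C(n−1, k−1). The bound is attained by the star {A : i ∈ A} for any fixed i ∈ [n]. Here C(240−1, 8−1) = C(239, 7) = 8088059011227.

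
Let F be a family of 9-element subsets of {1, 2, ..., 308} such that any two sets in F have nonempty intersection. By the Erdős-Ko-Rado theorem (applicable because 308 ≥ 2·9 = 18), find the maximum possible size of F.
max |F| = C(307, 8) = 1785048511523850

The Erdős-Ko-Rado theorem states: for n ≥ 2k, an intersecting family of k-subsets of an n-element set has size at most C(n − 1, k − 1), with equality for 'star' families {A ⊆ [n] : |A| = k, i ∈ A} (fix an element i). For n = 308, k = 9: C(307, 8) = 1785048511523850.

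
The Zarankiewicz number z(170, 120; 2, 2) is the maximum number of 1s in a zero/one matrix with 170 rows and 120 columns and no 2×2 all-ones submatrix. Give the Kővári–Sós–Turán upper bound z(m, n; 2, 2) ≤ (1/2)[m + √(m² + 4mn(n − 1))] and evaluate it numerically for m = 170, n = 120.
z(170, 120; 2, 2) ≤ (1/2)[170 + √(170² + 4·170·120·119)] = (1/2)[170 + √9739300] = 1645.3926

Kővári–Sós–Turán: let r_1, ..., r_170 be the row sums and z = Σ r_i the total number of 1s. Each pair of columns can share at most one row with both entries 1 (else a 2×2 all-ones block appears), so Σ_i C(r_i, 2) ≤ C(120, 2) = 7140. By convexity Σ_i C(r_i, 2) ≥ 170·C(z/170, 2) = z(z − 170)/(2·170), giving z² − 170z − 170·120·119 ≤ 0 and hence z ≤ (1/2)[170 + √(28900 + 4·2427600)] = (1/2)[170 + √9739300] ≈ (1/2)(170 + 3120.7852) = 1645.3926.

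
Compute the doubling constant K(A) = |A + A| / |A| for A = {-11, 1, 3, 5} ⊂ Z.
K = |A + A| / |A| = 9/4

Enumerate A + A = {a + b : a, b ∈ A}. With |A| = 4, there are |A|^2 = 16 ordered sum pairs; collecting distinct values, A + A = {-22, -10, -8, -6, 2, 4, 6, 8, 10}, so |A + A| = 9. Thus K = 9/4. For comparison, the minimum possible |A + A| over all 4-element sets is 2·4 − 1 = 7 (so min K = 7/4), attained only by arithmetic progressions.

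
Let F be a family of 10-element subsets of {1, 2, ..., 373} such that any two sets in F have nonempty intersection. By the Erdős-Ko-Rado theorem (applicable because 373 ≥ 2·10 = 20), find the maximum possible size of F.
max |F| = C(372, 9) = 341013147552033320

Erdős-Ko-Rado (1961): when n ≥ 2k, max |F| = C(n−1, k−1). The bound is attained by the star {A : i ∈ A} for any fixed i ∈ [n]. Here C(373−1, 10−1) = C(372, 9) = 341013147552033320.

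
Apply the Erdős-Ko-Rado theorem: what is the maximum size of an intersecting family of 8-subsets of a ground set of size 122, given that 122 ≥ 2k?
max |F| = C(121, 7) = 63140314380

Erdős-Ko-Rado (1961): when n ≥ 2k, max |F| = C(n−1, k−1). The bound is attained by the star {A : i ∈ A} for any fixed i ∈ [n]. Here C(122−1, 8−1) = C(121, 7) = 63140314380.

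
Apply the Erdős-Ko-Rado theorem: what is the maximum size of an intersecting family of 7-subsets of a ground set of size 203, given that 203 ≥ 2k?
max |F| = C(202, 6) = 87544611330

The Erdős-Ko-Rado theorem states: for n ≥ 2k, an intersecting family of k-subsets of an n-element set has size at most C(n − 1, k − 1), with equality for 'star' families {A ⊆ [n] : |A| = k, i ∈ A} (fix an element i). For n = 203, k = 7: C(202, 6) = 87544611330.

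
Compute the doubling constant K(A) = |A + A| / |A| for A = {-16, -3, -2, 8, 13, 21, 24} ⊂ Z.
K = |A + A| / |A| = 26/7

Enumerate A + A = {a + b : a, b ∈ A}. With |A| = 7, there are |A|^2 = 49 ordered sum pairs; collecting distinct values, A + A = {-32, -19, -18, -8, -6, -5, -4, -3, 5, 6, 8, 10, 11, 16, 18, 19, 21, 22, 26, 29, 32, 34, 37, 42, 45, 48}, so |A + A| = 26. Thus K = 26/7. For comparison, the minimum possible |A + A| over all 7-element sets is 2·7 − 1 = 13 (so min K = 13/7), attained only by arithmetic progressions.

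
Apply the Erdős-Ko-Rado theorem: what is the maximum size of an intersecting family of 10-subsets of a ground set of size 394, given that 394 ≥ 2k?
max |F| = C(393, 9) = 561949481790441745

Erdős-Ko-Rado (1961): when n ≥ 2k, max |F| = C(n−1, k−1). The bound is attained by the star {A : i ∈ A} for any fixed i ∈ [n]. Here C(394−1, 10−1) = C(393, 9) = 561949481790441745.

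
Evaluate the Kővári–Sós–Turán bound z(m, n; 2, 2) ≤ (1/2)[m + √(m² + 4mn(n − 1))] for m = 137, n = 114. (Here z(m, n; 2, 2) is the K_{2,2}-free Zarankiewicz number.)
z(137, 114; 2, 2) ≤ (1/2)[137 + √(137² + 4·137·114·113)] = (1/2)[137 + √7078105] = 1398.7354

Kővári–Sós–Turán: let r_1, ..., r_137 be the row sums and z = Σ r_i the total number of 1s. Each pair of columns can share at most one row with both entries 1 (else a 2×2 all-ones block appears), so Σ_i C(r_i, 2) ≤ C(114, 2) = 6441. By convexity Σ_i C(r_i, 2) ≥ 137·C(z/137, 2) = z(z − 137)/(2·137), giving z² − 137z − 137·114·113 ≤ 0 and hence z ≤ (1/2)[137 + √(18769 + 4·1764834)] = (1/2)[137 + √7078105] ≈ (1/2)(137 + 2660.4708) = 1398.7354.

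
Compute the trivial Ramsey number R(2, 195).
R(2, 195) = 195

R(2, k) = k for all k ≥ 2: in a 2-colouring of K_k, either some edge is red (a red K_2) or all edges are blue (a blue K_k). And K_{194} coloured all-blue has no blue K_195, so R(2, 195) > 194. Hence R(2, 195) = 195.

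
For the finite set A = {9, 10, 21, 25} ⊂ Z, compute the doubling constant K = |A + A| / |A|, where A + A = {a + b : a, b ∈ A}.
K = |A + A| / |A| = 10/4 = 5/2

Enumerate A + A = {a + b : a, b ∈ A}. With |A| = 4, there are |A|^2 = 16 ordered sum pairs; collecting distinct values, A + A = {18, 19, 20, 30, 31, 34, 35, 42, 46, 50}, so |A + A| = 10. Thus K = 10/4 = 5/2. For comparison, the minimum possible |A + A| over all 4-element sets is 2·4 − 1 = 7 (so min K = 7/4), attained only by arithmetic progressions.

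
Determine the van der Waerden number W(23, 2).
W(23, 2) = 23 + 1 = 24

A 2-term AP is any pair of integers, so a monochromatic 2-AP exists iff some colour is used at least twice. With 23 colours, the colouring i ↦ i on {1, ..., 23} uses each colour once, avoiding any monochromatic pair, so W(23, 2) > 23. For {1, ..., 24}, pigeonhole forces two integers of the same colour, which form a monochromatic 2-AP. Hence W(23, 2) = 24.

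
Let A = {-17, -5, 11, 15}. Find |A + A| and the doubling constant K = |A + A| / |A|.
K = |A + A| / |A| = 10/4 = 5/2

Enumerate A + A = {a + b : a, b ∈ A}. With |A| = 4, there are |A|^2 = 16 ordered sum pairs; collecting distinct values, A + A = {-34, -22, -10, -6, -2, 6, 10, 22, 26, 30}, so |A + A| = 10. Thus K = 10/4 = 5/2. For comparison, the minimum possible |A + A| over all 4-element sets is 2·4 − 1 = 7 (so min K = 7/4), attained only by arithmetic progressions.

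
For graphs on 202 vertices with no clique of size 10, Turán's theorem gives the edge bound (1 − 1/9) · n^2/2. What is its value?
Turán density bound = (8/9) · 202^2/2 = 163216/9 ≈ 18135.1111

Turán's theorem: ex(n, K_{r+1}) is achieved by the complete r-partite Turán graph T(n, r) with parts as balanced as possible, and is at most (1 − 1/r) · n^2/2. For r = 9, n = 202: the density bound is (8/9) · 40804/2 = 163216/9 ≈ 18135.1111. The integer-valued extremum is e(T(202, 9)) = 18134, which is strictly less than the density bound 163216/9 since 9 ∤ 202 (the parts of T(202, 9) cannot all be equal).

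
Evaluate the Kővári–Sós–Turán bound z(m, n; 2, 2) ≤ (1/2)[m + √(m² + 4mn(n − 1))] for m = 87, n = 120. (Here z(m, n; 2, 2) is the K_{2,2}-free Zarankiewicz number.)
z(87, 120; 2, 2) ≤ (1/2)[87 + √(87² + 4·87·120·119)] = (1/2)[87 + √4977009] = 1158.9606

Kővári–Sós–Turán: let r_1, ..., r_87 be the row sums and z = Σ r_i the total number of 1s. Each pair of columns can share at most one row with both entries 1 (else a 2×2 all-ones block appears), so Σ_i C(r_i, 2) ≤ C(120, 2) = 7140. By convexity Σ_i C(r_i, 2) ≥ 87·C(z/87, 2) = z(z − 87)/(2·87), giving z² − 87z − 87·120·119 ≤ 0 and hence z ≤ (1/2)[87 + √(7569 + 4·1242360)] = (1/2)[87 + √4977009] ≈ (1/2)(87 + 2230.9211) = 1158.9606.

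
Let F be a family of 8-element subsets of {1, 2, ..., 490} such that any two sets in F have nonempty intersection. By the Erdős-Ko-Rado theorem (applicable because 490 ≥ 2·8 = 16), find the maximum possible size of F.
max |F| = C(489, 7) = 1270567101785652

Erdős-Ko-Rado (1961): when n ≥ 2k, max |F| = C(n−1, k−1). The bound is attained by the star {A : i ∈ A} for any fixed i ∈ [n]. Here C(490−1, 8−1) = C(489, 7) = 1270567101785652.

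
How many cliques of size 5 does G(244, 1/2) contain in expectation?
E[# K_5] = C(244, 5) · (1/2)^C(5, 2) = 6916056048 / 2^10 = 432253503/64 = 6753960.984375

For each 5-subset S of vertices (there are C(244, 5) = 6916056048 such S), let X_S = 1 if S induces a K_5 (all C(5, 2) = 10 edges present). Then P(X_S = 1) = (1/2)^10 = 1/1024. By linearity of expectation, E[# K_5] = C(244, 5) · (1/2)^10 = 6916056048 / 1024 = 432253503/64 = 6753960.984375.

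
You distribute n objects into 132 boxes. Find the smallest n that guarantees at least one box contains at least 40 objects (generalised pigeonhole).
n = (40 − 1)·132 + 1 = 5149

By the generalised pigeonhole principle, to guarantee some box contains ≥ r objects we need more than (r − 1) · k objects total. Threshold: n = (r − 1) · k + 1. With r = 40 and k = 132: n = 39 · 132 + 1 = 5148 + 1 = 5149. For n = 5148 = 39 · 132, we can put exactly 39 objects in every box, avoiding 40 in any single one — so 5149 is tight.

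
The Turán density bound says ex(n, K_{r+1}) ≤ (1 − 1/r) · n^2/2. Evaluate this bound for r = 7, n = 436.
Turán density bound = (6/7) · 436^2/2 = 570288/7 ≈ 81469.7143

Turán's theorem: ex(n, K_{r+1}) is achieved by the complete r-partite Turán graph T(n, r) with parts as balanced as possible, and is at most (1 − 1/r) · n^2/2. For r = 7, n = 436: the density bound is (6/7) · 190096/2 = 570288/7 ≈ 81469.7143. The integer-valued extremum is e(T(436, 7)) = 81469, which is strictly less than the density bound 570288/7 since 7 ∤ 436 (the parts of T(436, 7) cannot all be equal).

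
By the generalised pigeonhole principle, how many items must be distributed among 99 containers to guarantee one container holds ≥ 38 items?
n = (38 − 1)·99 + 1 = 3664

By the generalised pigeonhole principle, to guarantee some box contains ≥ r objects we need more than (r − 1) · k objects total. Threshold: n = (r − 1) · k + 1. With r = 38 and k = 99: n = 37 · 99 + 1 = 3663 + 1 = 3664. For n = 3663 = 37 · 99, we can put exactly 37 objects in every box, avoiding 38 in any single one — so 3664 is tight.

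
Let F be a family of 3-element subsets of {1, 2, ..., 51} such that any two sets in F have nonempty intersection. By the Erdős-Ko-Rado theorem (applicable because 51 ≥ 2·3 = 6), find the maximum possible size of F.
max |F| = C(50, 2) = 1225

Erdős-Ko-Rado (1961): when n ≥ 2k, max |F| = C(n−1, k−1). The bound is attained by the star {A : i ∈ A} for any fixed i ∈ [n]. Here C(51−1, 3−1) = C(50, 2) = 1225.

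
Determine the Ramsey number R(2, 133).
R(2, 133) = 133

R(2, k) = k for all k ≥ 2: in a 2-colouring of K_k, either some edge is red (a red K_2) or all edges are blue (a blue K_k). And K_{132} coloured all-blue has no blue K_133, so R(2, 133) > 132. Hence R(2, 133) = 133.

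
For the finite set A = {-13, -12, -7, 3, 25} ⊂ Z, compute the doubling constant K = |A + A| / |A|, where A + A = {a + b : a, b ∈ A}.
K = |A + A| / |A| = 15/5 = 3

Enumerate A + A = {a + b : a, b ∈ A}. With |A| = 5, there are |A|^2 = 25 ordered sum pairs; collecting distinct values, A + A = {-26, -25, -24, -20, -19, -14, -10, -9, -4, 6, 12, 13, 18, 28, 50}, so |A + A| = 15. Thus K = 15/5 = 3. For comparison, the minimum possible |A + A| over all 5-element sets is 2·5 − 1 = 9 (so min K = 9/5), attained only by arithmetic progressions.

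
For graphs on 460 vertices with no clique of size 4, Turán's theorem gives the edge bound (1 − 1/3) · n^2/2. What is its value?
Turán density bound = (2/3) · 460^2/2 = 211600/3 ≈ 70533.3333

Turán's theorem: ex(n, K_{r+1}) is achieved by the complete r-partite Turán graph T(n, r) with parts as balanced as possible, and is at most (1 − 1/r) · n^2/2. For r = 3, n = 460: the density bound is (2/3) · 211600/2 = 211600/3 ≈ 70533.3333. The integer-valued extremum is e(T(460, 3)) = 70533, which is strictly less than the density bound 211600/3 since 3 ∤ 460 (the parts of T(460, 3) cannot all be equal).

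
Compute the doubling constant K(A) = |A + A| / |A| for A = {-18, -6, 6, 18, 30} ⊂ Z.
K = |A + A| / |A| = 9/5

Enumerate A + A = {a + b : a, b ∈ A}. With |A| = 5, there are |A|^2 = 25 ordered sum pairs; collecting distinct values, A + A = {-36, -24, -12, 0, 12, 24, 36, 48, 60}, so |A + A| = 9. Thus K = 9/5. Here |A + A| = 2|A| − 1 = 9, the minimum possible — so K = 9/5 is minimal, which holds iff A is an arithmetic progression.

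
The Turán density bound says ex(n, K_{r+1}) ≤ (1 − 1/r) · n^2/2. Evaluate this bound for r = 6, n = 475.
Turán density bound = (5/6) · 475^2/2 = 1128125/12 ≈ 94010.4167

Turán's theorem: ex(n, K_{r+1}) is achieved by the complete r-partite Turán graph T(n, r) with parts as balanced as possible, and is at most (1 − 1/r) · n^2/2. For r = 6, n = 475: the density bound is (5/6) · 225625/2 = 1128125/12 ≈ 94010.4167. The integer-valued extremum is e(T(475, 6)) = 94010, which is strictly less than the density bound 1128125/12 since 6 ∤ 475 (the parts of T(475, 6) cannot all be equal).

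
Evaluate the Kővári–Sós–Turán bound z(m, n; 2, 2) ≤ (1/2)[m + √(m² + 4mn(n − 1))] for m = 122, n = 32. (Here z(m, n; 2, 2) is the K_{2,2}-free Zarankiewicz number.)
z(122, 32; 2, 2) ≤ (1/2)[122 + √(122² + 4·122·32·31)] = (1/2)[122 + √498980] = 414.1926

Kővári–Sós–Turán: let r_1, ..., r_122 be the row sums and z = Σ r_i the total number of 1s. Each pair of columns can share at most one row with both entries 1 (else a 2×2 all-ones block appears), so Σ_i C(r_i, 2) ≤ C(32, 2) = 496. By convexity Σ_i C(r_i, 2) ≥ 122·C(z/122, 2) = z(z − 122)/(2·122), giving z² − 122z − 122·32·31 ≤ 0 and hence z ≤ (1/2)[122 + √(14884 + 4·121024)] = (1/2)[122 + √498980] ≈ (1/2)(122 + 706.3852) = 414.1926.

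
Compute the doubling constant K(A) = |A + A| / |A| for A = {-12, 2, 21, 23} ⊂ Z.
K = |A + A| / |A| = 10/4 = 5/2

Enumerate A + A = {a + b : a, b ∈ A}. With |A| = 4, there are |A|^2 = 16 ordered sum pairs; collecting distinct values, A + A = {-24, -10, 4, 9, 11, 23, 25, 42, 44, 46}, so |A + A| = 10. Thus K = 10/4 = 5/2. For comparison, the minimum possible |A + A| over all 4-element sets is 2·4 − 1 = 7 (so min K = 7/4), attained only by arithmetic progressions.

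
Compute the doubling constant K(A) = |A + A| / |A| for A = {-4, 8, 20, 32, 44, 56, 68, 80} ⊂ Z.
K = |A + A| / |A| = 15/8

Enumerate A + A = {a + b : a, b ∈ A}. With |A| = 8, there are |A|^2 = 64 ordered sum pairs; collecting distinct values, A + A = {-8, 4, 16, 28, 40, 52, 64, 76, 88, 100, 112, 124, 136, 148, 160}, so |A + A| = 15. Thus K = 15/8. Here |A + A| = 2|A| − 1 = 15, the minimum possible — so K = 15/8 is minimal, which holds iff A is an arithmetic progression.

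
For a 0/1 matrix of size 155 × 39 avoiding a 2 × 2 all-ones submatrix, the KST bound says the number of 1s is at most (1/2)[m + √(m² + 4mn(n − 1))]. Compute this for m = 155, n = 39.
z(155, 39; 2, 2) ≤ (1/2)[155 + √(155² + 4·155·39·38)] = (1/2)[155 + √942865] = 563.0062

Kővári–Sós–Turán: let r_1, ..., r_155 be the row sums and z = Σ r_i the total number of 1s. Each pair of columns can share at most one row with both entries 1 (else a 2×2 all-ones block appears), so Σ_i C(r_i, 2) ≤ C(39, 2) = 741. By convexity Σ_i C(r_i, 2) ≥ 155·C(z/155, 2) = z(z − 155)/(2·155), giving z² − 155z − 155·39·38 ≤ 0 and hence z ≤ (1/2)[155 + √(24025 + 4·229710)] = (1/2)[155 + √942865] ≈ (1/2)(155 + 971.0124) = 563.0062.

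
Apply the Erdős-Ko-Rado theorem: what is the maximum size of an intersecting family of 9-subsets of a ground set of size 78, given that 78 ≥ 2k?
max |F| = C(77, 8) = 21042072975

The Erdős-Ko-Rado theorem states: for n ≥ 2k, an intersecting family of k-subsets of an n-element set has size at most C(n − 1, k − 1), with equality for 'star' families {A ⊆ [n] : |A| = k, i ∈ A} (fix an element i). For n = 78, k = 9: C(77, 8) = 21042072975.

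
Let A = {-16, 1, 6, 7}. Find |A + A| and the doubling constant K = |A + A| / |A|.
K = |A + A| / |A| = 10/4 = 5/2

Enumerate A + A = {a + b : a, b ∈ A}. With |A| = 4, there are |A|^2 = 16 ordered sum pairs; collecting distinct values, A + A = {-32, -15, -10, -9, 2, 7, 8, 12, 13, 14}, so |A + A| = 10. Thus K = 10/4 = 5/2. For comparison, the minimum possible |A + A| over all 4-element sets is 2·4 − 1 = 7 (so min K = 7/4), attained only by arithmetic progressions.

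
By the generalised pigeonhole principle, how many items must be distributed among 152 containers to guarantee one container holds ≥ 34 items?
n = (34 − 1)·152 + 1 = 5017

By the generalised pigeonhole principle, to guarantee some box contains ≥ r objects we need more than (r − 1) · k objects total. Threshold: n = (r − 1) · k + 1. With r = 34 and k = 152: n = 33 · 152 + 1 = 5016 + 1 = 5017. For n = 5016 = 33 · 152, we can put exactly 33 objects in every box, avoiding 34 in any single one — so 5017 is tight.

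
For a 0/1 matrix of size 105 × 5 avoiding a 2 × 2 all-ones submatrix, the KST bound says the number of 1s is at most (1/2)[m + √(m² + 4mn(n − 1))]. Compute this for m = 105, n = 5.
z(105, 5; 2, 2) ≤ (1/2)[105 + √(105² + 4·105·5·4)] = (1/2)[105 + √19425] = 122.1868

Kővári–Sós–Turán: let r_1, ..., r_105 be the row sums and z = Σ r_i the total number of 1s. Each pair of columns can share at most one row with both entries 1 (else a 2×2 all-ones block appears), so Σ_i C(r_i, 2) ≤ C(5, 2) = 10. By convexity Σ_i C(r_i, 2) ≥ 105·C(z/105, 2) = z(z − 105)/(2·105), giving z² − 105z − 105·5·4 ≤ 0 and hence z ≤ (1/2)[105 + √(11025 + 4·2100)] = (1/2)[105 + √19425] ≈ (1/2)(105 + 139.3736) = 122.1868.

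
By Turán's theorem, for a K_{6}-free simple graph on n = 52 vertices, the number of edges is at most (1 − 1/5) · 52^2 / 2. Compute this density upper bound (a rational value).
Turán density bound = (4/5) · 52^2/2 = 5408/5 ≈ 1081.6

Turán's theorem: ex(n, K_{r+1}) is achieved by the complete r-partite Turán graph T(n, r) with parts as balanced as possible, and is at most (1 − 1/r) · n^2/2. For r = 5, n = 52: the density bound is (4/5) · 2704/2 = 5408/5 ≈ 1081.6. The integer-valued extremum is e(T(52, 5)) = 1081, which is strictly less than the density bound 5408/5 since 5 ∤ 52 (the parts of T(52, 5) cannot all be equal).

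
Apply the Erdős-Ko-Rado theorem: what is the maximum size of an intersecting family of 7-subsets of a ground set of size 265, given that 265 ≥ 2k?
max |F| = C(264, 6) = 444060444828

Erdős-Ko-Rado (1961): when n ≥ 2k, max |F| = C(n−1, k−1). The bound is attained by the star {A : i ∈ A} for any fixed i ∈ [n]. Here C(265−1, 7−1) = C(264, 6) = 444060444828.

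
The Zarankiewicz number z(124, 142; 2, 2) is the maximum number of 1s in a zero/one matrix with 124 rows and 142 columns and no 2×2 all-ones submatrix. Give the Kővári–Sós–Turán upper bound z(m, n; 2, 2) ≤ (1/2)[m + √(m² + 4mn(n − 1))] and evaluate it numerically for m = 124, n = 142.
z(124, 142; 2, 2) ≤ (1/2)[124 + √(124² + 4·124·142·141)] = (1/2)[124 + √9946288] = 1638.8868

Kővári–Sós–Turán: let r_1, ..., r_124 be the row sums and z = Σ r_i the total number of 1s. Each pair of columns can share at most one row with both entries 1 (else a 2×2 all-ones block appears), so Σ_i C(r_i, 2) ≤ C(142, 2) = 10011. By convexity Σ_i C(r_i, 2) ≥ 124·C(z/124, 2) = z(z − 124)/(2·124), giving z² − 124z − 124·142·141 ≤ 0 and hence z ≤ (1/2)[124 + √(15376 + 4·2482728)] = (1/2)[124 + √9946288] ≈ (1/2)(124 + 3153.7736) = 1638.8868.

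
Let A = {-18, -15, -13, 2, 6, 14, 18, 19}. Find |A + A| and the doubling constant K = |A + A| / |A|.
K = |A + A| / |A| = 33/8

Enumerate A + A = {a + b : a, b ∈ A}. With |A| = 8, there are |A|^2 = 64 ordered sum pairs; collecting distinct values, A + A = {-36, -33, -31, -30, -28, -26, -16, -13, -12, -11, -9, -7, -4, -1, 0, 1, 3, 4, 5, 6, 8, 12, 16, 20, 21, 24, 25, 28, 32, 33, 36, 37, 38}, so |A + A| = 33. Thus K = 33/8. For comparison, the minimum possible |A + A| over all 8-element sets is 2·8 − 1 = 15 (so min K = 15/8), attained only by arithmetic progressions.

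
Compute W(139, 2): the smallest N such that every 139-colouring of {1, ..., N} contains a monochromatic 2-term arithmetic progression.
W(139, 2) = 139 + 1 = 140

A 2-term AP is any pair of integers, so a monochromatic 2-AP exists iff some colour is used at least twice. With 139 colours, the colouring i ↦ i on {1, ..., 139} uses each colour once, avoiding any monochromatic pair, so W(139, 2) > 139. For {1, ..., 140}, pigeonhole forces two integers of the same colour, which form a monochromatic 2-AP. Hence W(139, 2) = 140.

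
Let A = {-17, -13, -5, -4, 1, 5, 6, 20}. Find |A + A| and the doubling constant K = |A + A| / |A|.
K = |A + A| / |A| = 31/8

Enumerate A + A = {a + b : a, b ∈ A}. With |A| = 8, there are |A|^2 = 64 ordered sum pairs; collecting distinct values, A + A = {-34, -30, -26, -22, -21, -18, -17, -16, -12, -11, -10, -9, -8, -7, -4, -3, 0, 1, 2, 3, 6, 7, 10, 11, 12, 15, 16, 21, 25, 26, 40}, so |A + A| = 31. Thus K = 31/8. For comparison, the minimum possible |A + A| over all 8-element sets is 2·8 − 1 = 15 (so min K = 15/8), attained only by arithmetic progressions.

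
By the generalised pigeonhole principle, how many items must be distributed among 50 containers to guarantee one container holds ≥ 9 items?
n = (9 − 1)·50 + 1 = 401

By the generalised pigeonhole principle, to guarantee some box contains ≥ r objects we need more than (r − 1) · k objects total. Threshold: n = (r − 1) · k + 1. With r = 9 and k = 50: n = 8 · 50 + 1 = 400 + 1 = 401. For n = 400 = 8 · 50, we can put exactly 8 objects in every box, avoiding 9 in any single one — so 401 is tight.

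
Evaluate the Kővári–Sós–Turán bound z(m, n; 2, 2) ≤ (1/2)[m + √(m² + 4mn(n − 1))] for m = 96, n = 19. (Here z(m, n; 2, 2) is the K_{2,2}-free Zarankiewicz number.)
z(96, 19; 2, 2) ≤ (1/2)[96 + √(96² + 4·96·19·18)] = (1/2)[96 + √140544] = 235.446

Kővári–Sós–Turán: let r_1, ..., r_96 be the row sums and z = Σ r_i the total number of 1s. Each pair of columns can share at most one row with both entries 1 (else a 2×2 all-ones block appears), so Σ_i C(r_i, 2) ≤ C(19, 2) = 171. By convexity Σ_i C(r_i, 2) ≥ 96·C(z/96, 2) = z(z − 96)/(2·96), giving z² − 96z − 96·19·18 ≤ 0 and hence z ≤ (1/2)[96 + √(9216 + 4·32832)] = (1/2)[96 + √140544] ≈ (1/2)(96 + 374.892) = 235.446.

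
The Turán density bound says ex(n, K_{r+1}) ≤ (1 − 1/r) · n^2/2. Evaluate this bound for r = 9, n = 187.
Turán density bound = (8/9) · 187^2/2 = 139876/9 ≈ 15541.7778

Turán's theorem: ex(n, K_{r+1}) is achieved by the complete r-partite Turán graph T(n, r) with parts as balanced as possible, and is at most (1 − 1/r) · n^2/2. For r = 9, n = 187: the density bound is (8/9) · 34969/2 = 139876/9 ≈ 15541.7778. The integer-valued extremum is e(T(187, 9)) = 15541, which is strictly less than the density bound 139876/9 since 9 ∤ 187 (the parts of T(187, 9) cannot all be equal).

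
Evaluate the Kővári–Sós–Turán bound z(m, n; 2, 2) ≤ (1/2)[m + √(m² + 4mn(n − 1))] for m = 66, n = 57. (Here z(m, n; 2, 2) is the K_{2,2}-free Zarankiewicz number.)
z(66, 57; 2, 2) ≤ (1/2)[66 + √(66² + 4·66·57·56)] = (1/2)[66 + √847044] = 493.175

Kővári–Sós–Turán: let r_1, ..., r_66 be the row sums and z = Σ r_i the total number of 1s. Each pair of columns can share at most one row with both entries 1 (else a 2×2 all-ones block appears), so Σ_i C(r_i, 2) ≤ C(57, 2) = 1596. By convexity Σ_i C(r_i, 2) ≥ 66·C(z/66, 2) = z(z − 66)/(2·66), giving z² − 66z − 66·57·56 ≤ 0 and hence z ≤ (1/2)[66 + √(4356 + 4·210672)] = (1/2)[66 + √847044] ≈ (1/2)(66 + 920.3499) = 493.175.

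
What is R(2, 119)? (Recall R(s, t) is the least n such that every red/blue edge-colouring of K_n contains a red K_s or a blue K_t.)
R(2, 119) = 119

R(2, k) = k for all k ≥ 2: in a 2-colouring of K_k, either some edge is red (a red K_2) or all edges are blue (a blue K_k). And K_{118} coloured all-blue has no blue K_119, so R(2, 119) > 118. Hence R(2, 119) = 119.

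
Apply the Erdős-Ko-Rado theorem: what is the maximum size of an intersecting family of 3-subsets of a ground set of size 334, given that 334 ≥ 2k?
max |F| = C(333, 2) = 55278

Erdős-Ko-Rado (1961): when n ≥ 2k, max |F| = C(n−1, k−1). The bound is attained by the star {A : i ∈ A} for any fixed i ∈ [n]. Here C(334−1, 3−1) = C(333, 2) = 55278.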